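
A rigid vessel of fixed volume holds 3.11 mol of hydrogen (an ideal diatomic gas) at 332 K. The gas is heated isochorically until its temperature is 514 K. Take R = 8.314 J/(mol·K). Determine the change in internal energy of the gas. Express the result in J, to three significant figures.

ΔU ≈ 11800 J

Constant volume ⇒ W = 0, so Q = ΔU = nCᵥΔT with Cᵥ = 5R/2 = 20.79 J/(mol·K).
ΔU = (3.11)(20.79)(514 − 332) = 11765 J.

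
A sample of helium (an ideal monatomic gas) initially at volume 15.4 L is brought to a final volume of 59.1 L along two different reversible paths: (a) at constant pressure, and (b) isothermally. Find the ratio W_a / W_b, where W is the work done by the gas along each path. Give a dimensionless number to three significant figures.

Path (a) isobaric: W = P₁(V₂ − V₁) → W_a/(P₁V₁) = 2.838.
Path (b) isothermal: W = P₁V₁ ln(V₂/V₁) → W_b/(P₁V₁) = 1.345.
W_a / W_b = 2.838 / 1.345 = 2.11.

W_a / W_b ≈ 2.11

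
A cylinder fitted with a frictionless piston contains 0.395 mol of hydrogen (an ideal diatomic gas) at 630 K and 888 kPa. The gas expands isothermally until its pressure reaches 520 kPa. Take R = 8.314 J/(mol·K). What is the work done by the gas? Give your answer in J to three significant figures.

Isothermal process: W = nRT ln(V₂/V₁) = nRT ln(P₁/P₂).
W = (0.395)(8.314)(630) × ln(888/520)
  = 2069 × ln(1.708) = 2069 × 0.5351
W_by_gas = 1107 J.

W ≈ 1110 J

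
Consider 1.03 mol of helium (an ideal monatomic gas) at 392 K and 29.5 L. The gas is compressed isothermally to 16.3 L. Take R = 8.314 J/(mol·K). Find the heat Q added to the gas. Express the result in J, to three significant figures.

Q ≈ -1990 J

Isothermal ⇒ ΔU = 0, so Q = W = nRT ln(V₂/V₁).
Q = (1.03)(8.314)(392) ln(16.3/29.5) = 3357 × -0.5932 = -1991 J.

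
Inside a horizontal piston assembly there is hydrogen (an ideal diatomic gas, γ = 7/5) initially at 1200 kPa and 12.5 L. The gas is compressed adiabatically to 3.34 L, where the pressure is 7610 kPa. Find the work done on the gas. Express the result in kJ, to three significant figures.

W ≈ 26.0 kJ

Adiabatic: W = (P₁V₁ − P₂V₂)/(γ − 1) with γ = 7/5.
P₁V₁ = 15000 J, P₂V₂ = 25417 J.
W = (15000 − 25417) / 0.4 = -26044 J.
Work on gas = −W_by = 26044 J.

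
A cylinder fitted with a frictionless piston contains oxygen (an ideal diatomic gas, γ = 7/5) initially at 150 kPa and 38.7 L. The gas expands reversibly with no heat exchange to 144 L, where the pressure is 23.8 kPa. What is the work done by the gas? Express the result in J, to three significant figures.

Adiabatic: W = (P₁V₁ − P₂V₂)/(γ − 1) with γ = 7/5.
P₁V₁ = 5805 J, P₂V₂ = 3427 J.
W = (5805 − 3427) / 0.4 = 5945 J.

W ≈ 5940 J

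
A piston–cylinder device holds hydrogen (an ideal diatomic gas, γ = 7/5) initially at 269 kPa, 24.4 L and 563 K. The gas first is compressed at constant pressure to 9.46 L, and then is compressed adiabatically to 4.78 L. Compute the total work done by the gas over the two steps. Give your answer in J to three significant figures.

W_total ≈ -6020 J

Step 1 (isobaric): W = PΔV = (269 kPa)(9.46 − 24.4 L) = -4019 J.
After step 1: P = 269 kPa, V = 9.46 L, T = 218.3 K.
Step 2 (adiabatic): W = (P₁V₁ − P₂V₂)/(γ−1) = (2545 − 3344)/0.4 = -1997 J.
W_total = -4019 − 1997 = -6016 J.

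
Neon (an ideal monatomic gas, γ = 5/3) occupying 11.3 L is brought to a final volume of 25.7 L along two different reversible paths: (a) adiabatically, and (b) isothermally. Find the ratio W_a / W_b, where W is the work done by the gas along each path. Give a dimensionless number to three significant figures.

Path (a) adiabatic: W = P₁V₁(1 − (V₁/V₂)^(γ−1))/(γ−1) → W_a/(P₁V₁) = 0.6327.
Path (b) isothermal: W = P₁V₁ ln(V₂/V₁) → W_b/(P₁V₁) = 0.8217.
W_a / W_b = 0.6327 / 0.8217 = 0.77.

W_a / W_b ≈ 0.770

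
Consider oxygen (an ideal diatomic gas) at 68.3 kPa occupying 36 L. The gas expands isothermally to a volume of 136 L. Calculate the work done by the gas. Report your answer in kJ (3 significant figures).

Isothermal: W = nRT ln(V₂/V₁) = P₁V₁ ln(V₂/V₁).
P₁V₁ = (68.3 kPa)(36 L) = 2459 J.
W = 2459 × ln(136/36) = 2459 × 1.329
W_by_gas = 3268 J.

W ≈ 3.27 kJ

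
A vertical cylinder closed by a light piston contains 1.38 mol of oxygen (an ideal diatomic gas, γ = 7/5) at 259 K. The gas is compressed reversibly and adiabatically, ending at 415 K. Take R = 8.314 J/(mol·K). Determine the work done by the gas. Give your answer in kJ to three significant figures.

W ≈ -4.47 kJ

Adiabatic ⇒ Q = 0, so W_by = −ΔU = nCᵥ(T₁ − T₂).
Cᵥ = 5R/2 = 20.79 J/(mol·K).
W = (1.38)(20.79)(259 − 415) = -4475 J.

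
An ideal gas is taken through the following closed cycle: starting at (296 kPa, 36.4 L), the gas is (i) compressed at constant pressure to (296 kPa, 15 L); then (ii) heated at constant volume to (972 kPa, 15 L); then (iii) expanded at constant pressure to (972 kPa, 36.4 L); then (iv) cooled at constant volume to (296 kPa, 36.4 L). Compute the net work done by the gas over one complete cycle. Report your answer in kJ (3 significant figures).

Constant-volume legs do no work.
W(i) = (296)(15 − 36.4) = -6334 J; W(iii) = (972)(36.4 − 15) = 20801 J.
W_net = -6334 + 20801 = 14466 J (the clockwise enclosed area).

W_net ≈ 14.5 kJ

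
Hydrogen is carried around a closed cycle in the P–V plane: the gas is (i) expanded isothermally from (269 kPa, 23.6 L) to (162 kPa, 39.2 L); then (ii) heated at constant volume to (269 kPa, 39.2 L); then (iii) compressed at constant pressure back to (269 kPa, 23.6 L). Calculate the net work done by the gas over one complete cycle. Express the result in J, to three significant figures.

Leg (i): W = PᵢVᵢ ln(V_f/Vᵢ) = (6348) ln(39.2/23.6) = 3221 J.
Leg (ii): W = 0.
Leg (iii): W = PΔV = (269)(23.6 − 39.2) = -4196 J.
W_net = 3221 − 4196 = -975 J.

W_net ≈ -975 J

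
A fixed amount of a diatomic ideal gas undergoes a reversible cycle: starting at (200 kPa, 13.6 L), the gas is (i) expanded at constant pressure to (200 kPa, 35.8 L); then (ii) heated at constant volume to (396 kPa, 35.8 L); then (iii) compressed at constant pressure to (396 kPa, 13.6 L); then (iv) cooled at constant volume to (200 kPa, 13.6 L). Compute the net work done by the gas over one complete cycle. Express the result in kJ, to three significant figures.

W_net ≈ -4.35 kJ

Constant-volume legs do no work.
W(i) = (200)(35.8 − 13.6) = 4440 J; W(iii) = (396)(13.6 − 35.8) = -8791 J.
W_net = 4440 − 8791 = -4351 J (the counter-clockwise enclosed area).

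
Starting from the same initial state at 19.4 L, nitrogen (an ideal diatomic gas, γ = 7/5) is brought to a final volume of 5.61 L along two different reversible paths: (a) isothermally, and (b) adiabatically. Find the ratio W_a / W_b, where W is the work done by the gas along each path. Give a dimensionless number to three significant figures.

W_a / W_b ≈ 0.772

Path (a) isothermal: W = P₁V₁ ln(V₂/V₁) → W_a/(P₁V₁) = -1.241.
Path (b) adiabatic: W = P₁V₁(1 − (V₁/V₂)^(γ−1))/(γ−1) → W_b/(P₁V₁) = -1.607.
W_a / W_b = -1.241 / -1.607 = 0.7723.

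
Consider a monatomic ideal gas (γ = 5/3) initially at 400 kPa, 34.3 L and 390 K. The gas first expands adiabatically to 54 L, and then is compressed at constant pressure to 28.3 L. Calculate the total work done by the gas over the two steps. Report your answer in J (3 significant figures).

W_total ≈ 548 J

Step 1 (adiabatic): W = (P₁V₁ − P₂V₂)/(γ−1) = (13720 − 10138)/0.667 = 5373 J.
After step 1: P = 187.7 kPa, V = 54 L, T = 288.2 K.
Step 2 (isobaric): W = PΔV = (187.7 kPa)(28.3 − 54 L) = -4825 J.
W_total = 5373 − 4825 = 548 J.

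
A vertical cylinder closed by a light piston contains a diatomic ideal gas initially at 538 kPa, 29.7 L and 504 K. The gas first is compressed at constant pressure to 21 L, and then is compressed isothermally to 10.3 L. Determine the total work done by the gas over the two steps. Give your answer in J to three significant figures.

W_total ≈ -12700 J

Step 1 (isobaric): W = PΔV = (538 kPa)(21 − 29.7 L) = -4681 J.
After step 1: P = 538 kPa, V = 21 L, T = 356.4 K.
Step 2 (isothermal): W = P₁V₁ ln(V₂/V₁) = (11298) ln(10.3/21) = -8048 J.
W_total = -4681 − 8048 = -12729 J.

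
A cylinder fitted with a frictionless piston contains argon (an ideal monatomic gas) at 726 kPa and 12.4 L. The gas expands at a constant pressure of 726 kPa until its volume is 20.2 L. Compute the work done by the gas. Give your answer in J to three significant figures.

W ≈ 5660 J

Isobaric: W = P ΔV.
W = (726 kPa)(20.2 − 12.4 L) = (726)(7.8) = 5663 J.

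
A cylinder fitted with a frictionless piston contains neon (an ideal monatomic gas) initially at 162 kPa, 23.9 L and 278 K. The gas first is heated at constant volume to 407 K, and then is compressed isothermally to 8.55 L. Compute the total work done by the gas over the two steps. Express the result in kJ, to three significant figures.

W_total ≈ -5.83 kJ

Step 1 (isochoric): W = 0 (constant volume).
After step 1: P = 237.2 kPa (V unchanged).
Step 2 (isothermal): W = P₁V₁ ln(V₂/V₁) = (5668) ln(8.55/23.9) = -5827 J.
W_total = 0 − 5827 = -5827 J.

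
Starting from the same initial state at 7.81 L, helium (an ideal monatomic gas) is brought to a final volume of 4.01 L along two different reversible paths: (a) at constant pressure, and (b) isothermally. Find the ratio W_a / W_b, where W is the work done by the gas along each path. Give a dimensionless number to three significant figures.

W_a / W_b ≈ 0.730

Path (a) isobaric: W = P₁(V₂ − V₁) → W_a/(P₁V₁) = -0.4866.
Path (b) isothermal: W = P₁V₁ ln(V₂/V₁) → W_b/(P₁V₁) = -0.6666.
W_a / W_b = -0.4866 / -0.6666 = 0.7299.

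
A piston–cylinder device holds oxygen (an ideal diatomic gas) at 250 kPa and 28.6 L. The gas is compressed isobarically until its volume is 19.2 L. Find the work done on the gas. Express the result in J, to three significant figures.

Isobaric: W = P ΔV.
W = (250 kPa)(19.2 − 28.6 L) = (250)(-9.4) = -2350 J.
Work on gas = −W_by = 2350 J.

W ≈ 2350 J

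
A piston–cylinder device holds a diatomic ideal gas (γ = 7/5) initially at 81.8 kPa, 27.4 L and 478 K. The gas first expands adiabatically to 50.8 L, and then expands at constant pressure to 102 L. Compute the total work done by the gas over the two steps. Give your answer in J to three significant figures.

Step 1 (adiabatic): W = (P₁V₁ − P₂V₂)/(γ−1) = (2241 − 1751)/0.4 = 1226 J.
After step 1: P = 34.47 kPa, V = 50.8 L, T = 373.4 K.
Step 2 (isobaric): W = PΔV = (34.47 kPa)(102 − 50.8 L) = 1765 J.
W_total = 1226 + 1765 = 2991 J.

W_total ≈ 2990 J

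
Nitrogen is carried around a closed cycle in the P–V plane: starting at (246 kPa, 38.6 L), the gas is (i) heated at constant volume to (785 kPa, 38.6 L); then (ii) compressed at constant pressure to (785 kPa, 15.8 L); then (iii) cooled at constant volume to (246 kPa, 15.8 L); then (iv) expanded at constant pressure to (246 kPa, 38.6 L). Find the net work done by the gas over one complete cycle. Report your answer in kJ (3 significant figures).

W_net ≈ -12.3 kJ

Constant-volume legs do no work.
W(ii) = (785)(15.8 − 38.6) = -17898 J; W(iv) = (246)(38.6 − 15.8) = 5609 J.
W_net = -17898 + 5609 = -12289 J (the counter-clockwise enclosed area).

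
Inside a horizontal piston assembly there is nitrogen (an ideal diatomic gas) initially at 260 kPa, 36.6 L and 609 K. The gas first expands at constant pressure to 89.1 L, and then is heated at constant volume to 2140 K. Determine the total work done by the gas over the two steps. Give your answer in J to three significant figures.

W_total ≈ 13600 J

Step 1 (isobaric): W = PΔV = (260 kPa)(89.1 − 36.6 L) = 13650 J.
Step 2 (isochoric): W = 0 (constant volume).
W_total = 13650 + 0 = 13650 J.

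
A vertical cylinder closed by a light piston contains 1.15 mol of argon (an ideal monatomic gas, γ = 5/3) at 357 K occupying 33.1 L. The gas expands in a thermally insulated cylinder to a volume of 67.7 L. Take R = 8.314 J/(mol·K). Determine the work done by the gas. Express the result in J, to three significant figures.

W ≈ 1940 J

Adiabatic: TV^(γ−1) = const with γ = 5/3.
T₂ = T₁ (V₁/V₂)^(γ−1) = 357 × (33.1/67.7)^0.667 = 357 × 0.6206 = 221.6 K.
W_by = nCᵥ(T₁ − T₂) = (1.15)(12.47)(357 − 221.6) = 1942 J.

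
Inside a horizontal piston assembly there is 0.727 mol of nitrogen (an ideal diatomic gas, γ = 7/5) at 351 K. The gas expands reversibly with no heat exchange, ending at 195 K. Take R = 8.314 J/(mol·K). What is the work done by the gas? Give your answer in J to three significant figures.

Adiabatic ⇒ Q = 0, so W_by = −ΔU = nCᵥ(T₁ − T₂).
Cᵥ = 5R/2 = 20.79 J/(mol·K).
W = (0.727)(20.79)(351 − 195) = 2357 J.

W ≈ 2360 J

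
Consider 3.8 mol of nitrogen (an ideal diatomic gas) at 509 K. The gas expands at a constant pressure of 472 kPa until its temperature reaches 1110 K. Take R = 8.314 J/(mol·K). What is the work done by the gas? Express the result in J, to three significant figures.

W ≈ 19000 J

Isobaric: W = P ΔV = nR ΔT.
W = (3.8)(8.314)(1110 − 509) = 18988 J.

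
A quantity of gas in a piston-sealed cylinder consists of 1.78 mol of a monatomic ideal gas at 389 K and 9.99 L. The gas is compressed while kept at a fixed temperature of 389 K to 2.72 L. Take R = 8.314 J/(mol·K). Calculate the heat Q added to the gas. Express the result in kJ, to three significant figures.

Q ≈ -7.49 kJ

Isothermal ⇒ ΔU = 0, so Q = W = nRT ln(V₂/V₁).
Q = (1.78)(8.314)(389) ln(2.72/9.99) = 5757 × -1.301 = -7489 J.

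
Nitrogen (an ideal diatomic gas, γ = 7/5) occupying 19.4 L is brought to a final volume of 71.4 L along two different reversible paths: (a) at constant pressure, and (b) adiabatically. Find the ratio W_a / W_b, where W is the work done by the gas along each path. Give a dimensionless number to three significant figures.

Path (a) isobaric: W = P₁(V₂ − V₁) → W_a/(P₁V₁) = 2.68.
Path (b) adiabatic: W = P₁V₁(1 − (V₁/V₂)^(γ−1))/(γ−1) → W_b/(P₁V₁) = 1.015.
W_a / W_b = 2.68 / 1.015 = 2.64.

W_a / W_b ≈ 2.64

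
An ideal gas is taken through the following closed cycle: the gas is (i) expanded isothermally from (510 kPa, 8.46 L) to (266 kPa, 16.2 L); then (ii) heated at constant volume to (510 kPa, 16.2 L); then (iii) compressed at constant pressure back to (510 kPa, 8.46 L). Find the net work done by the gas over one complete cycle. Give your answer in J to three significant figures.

Leg (i): W = PᵢVᵢ ln(V_f/Vᵢ) = (4315) ln(16.2/8.46) = 2803 J.
Leg (ii): W = 0.
Leg (iii): W = PΔV = (510)(8.46 − 16.2) = -3947 J.
W_net = 2803 − 3947 = -1144 J.

W_net ≈ -1140 J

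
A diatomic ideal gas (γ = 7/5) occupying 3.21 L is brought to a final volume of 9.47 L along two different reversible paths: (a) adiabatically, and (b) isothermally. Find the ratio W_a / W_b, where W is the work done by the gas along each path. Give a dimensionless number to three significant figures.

W_a / W_b ≈ 0.812

Path (a) adiabatic: W = P₁V₁(1 − (V₁/V₂)^(γ−1))/(γ−1) → W_a/(P₁V₁) = 0.8782.
Path (b) isothermal: W = P₁V₁ ln(V₂/V₁) → W_b/(P₁V₁) = 1.082.
W_a / W_b = 0.8782 / 1.082 = 0.8117.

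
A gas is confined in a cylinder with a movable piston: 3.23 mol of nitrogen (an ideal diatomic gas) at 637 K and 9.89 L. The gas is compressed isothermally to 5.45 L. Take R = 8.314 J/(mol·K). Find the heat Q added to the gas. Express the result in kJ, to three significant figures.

Isothermal ⇒ ΔU = 0, so Q = W = nRT ln(V₂/V₁).
Q = (3.23)(8.314)(637) ln(5.45/9.89) = 17106 × -0.5959 = -10194 J.

Q ≈ -10.2 kJ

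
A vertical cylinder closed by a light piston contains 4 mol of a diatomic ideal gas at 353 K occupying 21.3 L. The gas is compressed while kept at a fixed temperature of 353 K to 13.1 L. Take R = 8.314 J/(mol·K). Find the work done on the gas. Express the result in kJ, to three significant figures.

W ≈ 5.71 kJ

Isothermal: W = nRT ln(V₂/V₁).
W = (4)(8.314)(353) × ln(13.1/21.3)
  = 11739 × -0.4861
W_by_gas = -5706 J; work on gas = −W_by = 5706 J.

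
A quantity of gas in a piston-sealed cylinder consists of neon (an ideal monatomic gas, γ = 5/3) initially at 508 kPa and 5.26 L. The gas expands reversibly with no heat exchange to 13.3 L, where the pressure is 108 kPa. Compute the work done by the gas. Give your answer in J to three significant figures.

W ≈ 1850 J

Adiabatic: W = (P₁V₁ − P₂V₂)/(γ − 1) with γ = 5/3.
P₁V₁ = 2672 J, P₂V₂ = 1436 J.
W = (2672 − 1436) / 0.6667 = 1854 J.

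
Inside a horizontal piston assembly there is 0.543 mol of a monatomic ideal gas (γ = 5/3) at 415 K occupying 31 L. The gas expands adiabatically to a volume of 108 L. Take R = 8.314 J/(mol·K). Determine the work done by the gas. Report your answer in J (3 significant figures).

W ≈ 1590 J

Adiabatic: TV^(γ−1) = const with γ = 5/3.
T₂ = T₁ (V₁/V₂)^(γ−1) = 415 × (31/108)^0.667 = 415 × 0.4351 = 180.6 K.
W_by = nCᵥ(T₁ − T₂) = (0.543)(12.47)(415 − 180.6) = 1587 J.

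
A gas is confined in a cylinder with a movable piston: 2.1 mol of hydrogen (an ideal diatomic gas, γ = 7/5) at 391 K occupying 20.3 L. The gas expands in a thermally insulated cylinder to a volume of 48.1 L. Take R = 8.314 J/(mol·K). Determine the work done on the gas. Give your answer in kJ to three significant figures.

W ≈ -4.98 kJ

Adiabatic: TV^(γ−1) = const with γ = 7/5.
T₂ = T₁ (V₁/V₂)^(γ−1) = 391 × (20.3/48.1)^0.4 = 391 × 0.7082 = 276.9 K.
W_by = nCᵥ(T₁ − T₂) = (2.1)(20.79)(391 − 276.9) = 4980 J.
Work on gas = −W_by = -4980 J.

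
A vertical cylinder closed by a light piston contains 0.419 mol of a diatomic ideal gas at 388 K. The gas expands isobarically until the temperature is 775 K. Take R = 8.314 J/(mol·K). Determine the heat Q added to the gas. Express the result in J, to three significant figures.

Q ≈ 4720 J

Isobaric: W = nRΔT = (0.419)(8.314)(387) = 1348 J.
ΔU = nCᵥΔT with Cᵥ = 5R/2: ΔU = (0.419)(20.79)(387) = 3370 J.
Q = ΔU + W = 3370 + 1348 = 4718 J.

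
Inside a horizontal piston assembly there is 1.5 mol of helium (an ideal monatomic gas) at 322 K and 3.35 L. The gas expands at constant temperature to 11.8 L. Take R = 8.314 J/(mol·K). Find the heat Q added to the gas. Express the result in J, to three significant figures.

Isothermal ⇒ ΔU = 0, so Q = W = nRT ln(V₂/V₁).
Q = (1.5)(8.314)(322) ln(11.8/3.35) = 4016 × 1.259 = 5056 J.

Q ≈ 5060 J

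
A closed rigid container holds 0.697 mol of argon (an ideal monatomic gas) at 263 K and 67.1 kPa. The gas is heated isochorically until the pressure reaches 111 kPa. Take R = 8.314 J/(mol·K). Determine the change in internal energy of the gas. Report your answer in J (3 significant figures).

ΔU ≈ 1500 J

Constant volume ⇒ W = 0, so Q = ΔU = nCᵥΔT with Cᵥ = 3R/2 = 12.47 J/(mol·K).
At constant V, T₂/T₁ = P₂/P₁ ⇒ ΔT = T₁(P₂/P₁ − 1) = 263·(111/67.1 − 1) = 172.1 K.
ΔU = (0.697)(12.47)(172.1) = 1496 J.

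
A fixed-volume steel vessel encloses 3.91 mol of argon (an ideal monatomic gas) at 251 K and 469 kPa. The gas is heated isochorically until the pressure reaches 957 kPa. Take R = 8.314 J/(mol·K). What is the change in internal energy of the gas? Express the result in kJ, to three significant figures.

Constant volume ⇒ W = 0, so Q = ΔU = nCᵥΔT with Cᵥ = 3R/2 = 12.47 J/(mol·K).
At constant V, T₂/T₁ = P₂/P₁ ⇒ ΔT = T₁(P₂/P₁ − 1) = 251·(957/469 − 1) = 261.2 K.
ΔU = (3.91)(12.47)(261.2) = 12735 J.

ΔU ≈ 12.7 kJ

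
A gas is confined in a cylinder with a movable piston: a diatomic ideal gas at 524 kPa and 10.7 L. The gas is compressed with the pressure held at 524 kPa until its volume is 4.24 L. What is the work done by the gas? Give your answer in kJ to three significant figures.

Isobaric: W = P ΔV.
W = (524 kPa)(4.24 − 10.7 L) = (524)(-6.46) = -3385 J.

W ≈ -3.39 kJ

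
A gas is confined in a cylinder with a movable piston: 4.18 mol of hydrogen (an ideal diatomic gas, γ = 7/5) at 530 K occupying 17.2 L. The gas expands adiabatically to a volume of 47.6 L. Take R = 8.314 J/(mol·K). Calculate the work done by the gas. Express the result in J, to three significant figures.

W ≈ 15400 J

Adiabatic: TV^(γ−1) = const with γ = 7/5.
T₂ = T₁ (V₁/V₂)^(γ−1) = 530 × (17.2/47.6)^0.4 = 530 × 0.6655 = 352.7 K.
W_by = nCᵥ(T₁ − T₂) = (4.18)(20.79)(530 − 352.7) = 15401 J.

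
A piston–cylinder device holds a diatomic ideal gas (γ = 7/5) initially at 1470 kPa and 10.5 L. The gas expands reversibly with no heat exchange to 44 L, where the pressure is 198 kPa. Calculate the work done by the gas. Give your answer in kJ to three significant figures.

W ≈ 16.8 kJ

Adiabatic: W = (P₁V₁ − P₂V₂)/(γ − 1) with γ = 7/5.
P₁V₁ = 15435 J, P₂V₂ = 8712 J.
W = (15435 − 8712) / 0.4 = 16808 J.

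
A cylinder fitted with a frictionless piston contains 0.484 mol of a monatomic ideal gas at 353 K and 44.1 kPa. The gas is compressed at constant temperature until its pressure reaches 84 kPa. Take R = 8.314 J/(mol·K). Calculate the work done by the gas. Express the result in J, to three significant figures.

W ≈ -915 J

Isothermal process: W = nRT ln(V₂/V₁) = nRT ln(P₁/P₂).
W = (0.484)(8.314)(353) × ln(44.1/84)
  = 1420 × ln(0.525) = 1420 × -0.6444
W_by_gas = -915.3 J.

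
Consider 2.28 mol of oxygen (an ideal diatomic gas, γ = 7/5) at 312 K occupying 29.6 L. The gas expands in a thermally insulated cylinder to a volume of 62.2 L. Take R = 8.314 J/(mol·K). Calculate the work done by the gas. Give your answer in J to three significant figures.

Adiabatic: TV^(γ−1) = const with γ = 7/5.
T₂ = T₁ (V₁/V₂)^(γ−1) = 312 × (29.6/62.2)^0.4 = 312 × 0.743 = 231.8 K.
W_by = nCᵥ(T₁ − T₂) = (2.28)(20.79)(312 − 231.8) = 3800 J.

W ≈ 3800 J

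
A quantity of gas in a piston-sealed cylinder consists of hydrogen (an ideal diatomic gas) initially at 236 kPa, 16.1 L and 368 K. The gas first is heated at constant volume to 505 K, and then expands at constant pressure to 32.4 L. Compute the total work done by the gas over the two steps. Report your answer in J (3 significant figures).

W_total ≈ 5280 J

Step 1 (isochoric): W = 0 (constant volume).
After step 1: P = 323.9 kPa (V unchanged).
Step 2 (isobaric): W = PΔV = (323.9 kPa)(32.4 − 16.1 L) = 5279 J.
W_total = 0 + 5279 = 5279 J.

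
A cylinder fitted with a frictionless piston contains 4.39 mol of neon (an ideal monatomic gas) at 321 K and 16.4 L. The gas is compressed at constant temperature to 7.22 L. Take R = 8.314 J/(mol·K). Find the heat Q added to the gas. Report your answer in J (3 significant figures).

Q ≈ -9610 J

Isothermal ⇒ ΔU = 0, so Q = W = nRT ln(V₂/V₁).
Q = (4.39)(8.314)(321) ln(7.22/16.4) = 11716 × -0.8204 = -9612 J.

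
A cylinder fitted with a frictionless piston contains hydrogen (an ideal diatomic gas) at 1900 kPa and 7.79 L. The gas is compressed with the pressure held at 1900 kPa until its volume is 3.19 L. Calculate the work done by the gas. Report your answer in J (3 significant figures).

Isobaric: W = P ΔV.
W = (1900 kPa)(3.19 − 7.79 L) = (1900)(-4.6) = -8740 J.

W ≈ -8740 J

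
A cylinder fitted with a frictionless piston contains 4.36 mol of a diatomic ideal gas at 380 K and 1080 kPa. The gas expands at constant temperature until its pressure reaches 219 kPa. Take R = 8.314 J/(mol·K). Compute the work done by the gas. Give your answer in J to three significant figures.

W ≈ 22000 J

Isothermal process: W = nRT ln(V₂/V₁) = nRT ln(P₁/P₂).
W = (4.36)(8.314)(380) × ln(1080/219)
  = 13775 × ln(4.932) = 13775 × 1.596
W_by_gas = 21979 J.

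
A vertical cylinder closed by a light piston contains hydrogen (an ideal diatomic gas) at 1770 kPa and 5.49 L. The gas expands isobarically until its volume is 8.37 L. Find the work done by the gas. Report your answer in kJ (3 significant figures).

Isobaric: W = P ΔV.
W = (1770 kPa)(8.37 − 5.49 L) = (1770)(2.88) = 5098 J.

W ≈ 5.10 kJ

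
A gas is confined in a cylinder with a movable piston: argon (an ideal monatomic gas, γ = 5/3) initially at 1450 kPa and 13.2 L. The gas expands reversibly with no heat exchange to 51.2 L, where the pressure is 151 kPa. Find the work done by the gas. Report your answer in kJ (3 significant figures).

Adiabatic: W = (P₁V₁ − P₂V₂)/(γ − 1) with γ = 5/3.
P₁V₁ = 19140 J, P₂V₂ = 7731 J.
W = (19140 − 7731) / 0.6667 = 17113 J.

W ≈ 17.1 kJ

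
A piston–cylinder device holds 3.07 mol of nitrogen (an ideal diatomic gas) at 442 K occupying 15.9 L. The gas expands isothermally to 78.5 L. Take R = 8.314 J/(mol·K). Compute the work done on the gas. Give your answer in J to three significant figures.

W ≈ -18000 J

Isothermal: W = nRT ln(V₂/V₁).
W = (3.07)(8.314)(442) × ln(78.5/15.9)
  = 11282 × 1.597
W_by_gas = 18014 J; work on gas = −W_by = -18014 J.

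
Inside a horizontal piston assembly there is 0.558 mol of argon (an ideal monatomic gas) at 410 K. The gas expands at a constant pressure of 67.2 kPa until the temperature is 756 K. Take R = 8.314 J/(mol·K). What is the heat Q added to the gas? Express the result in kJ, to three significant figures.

Q ≈ 4.01 kJ

Isobaric: W = nRΔT = (0.558)(8.314)(346) = 1605 J.
ΔU = nCᵥΔT with Cᵥ = 3R/2: ΔU = (0.558)(12.47)(346) = 2408 J.
Q = ΔU + W = 2408 + 1605 = 4013 J.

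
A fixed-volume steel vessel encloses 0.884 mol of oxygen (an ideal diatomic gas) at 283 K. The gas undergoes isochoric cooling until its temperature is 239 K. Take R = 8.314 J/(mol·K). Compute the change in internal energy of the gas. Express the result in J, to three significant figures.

Constant volume ⇒ W = 0, so Q = ΔU = nCᵥΔT with Cᵥ = 5R/2 = 20.79 J/(mol·K).
ΔU = (0.884)(20.79)(239 − 283) = -808.5 J.

ΔU ≈ -808 J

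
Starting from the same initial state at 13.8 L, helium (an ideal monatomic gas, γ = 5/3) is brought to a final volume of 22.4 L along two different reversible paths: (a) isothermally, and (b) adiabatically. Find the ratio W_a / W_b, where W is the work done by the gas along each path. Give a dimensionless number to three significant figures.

Path (a) isothermal: W = P₁V₁ ln(V₂/V₁) → W_a/(P₁V₁) = 0.4844.
Path (b) adiabatic: W = P₁V₁(1 − (V₁/V₂)^(γ−1))/(γ−1) → W_b/(P₁V₁) = 0.414.
W_a / W_b = 0.4844 / 0.414 = 1.17.

W_a / W_b ≈ 1.17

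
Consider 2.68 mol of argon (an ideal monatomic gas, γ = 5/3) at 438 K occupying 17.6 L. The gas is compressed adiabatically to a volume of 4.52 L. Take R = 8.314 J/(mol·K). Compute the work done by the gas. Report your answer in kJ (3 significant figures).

Adiabatic: TV^(γ−1) = const with γ = 5/3.
T₂ = T₁ (V₁/V₂)^(γ−1) = 438 × (17.6/4.52)^0.667 = 438 × 2.475 = 1084 K.
W_by = nCᵥ(T₁ − T₂) = (2.68)(12.47)(438 − 1084) = -21593 J.

W ≈ -21.6 kJ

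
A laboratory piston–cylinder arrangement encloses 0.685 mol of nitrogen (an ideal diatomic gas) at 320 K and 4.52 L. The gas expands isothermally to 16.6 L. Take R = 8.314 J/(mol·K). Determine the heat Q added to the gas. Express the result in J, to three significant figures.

Isothermal ⇒ ΔU = 0, so Q = W = nRT ln(V₂/V₁).
Q = (0.685)(8.314)(320) ln(16.6/4.52) = 1822 × 1.301 = 2371 J.

Q ≈ 2370 J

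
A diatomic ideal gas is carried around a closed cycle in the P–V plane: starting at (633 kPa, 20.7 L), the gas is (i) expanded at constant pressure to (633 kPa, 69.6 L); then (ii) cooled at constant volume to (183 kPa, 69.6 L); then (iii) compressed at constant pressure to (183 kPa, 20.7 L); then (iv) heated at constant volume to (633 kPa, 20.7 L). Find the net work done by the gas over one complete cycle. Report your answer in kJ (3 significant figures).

W_net ≈ 22.0 kJ

Constant-volume legs do no work.
W(i) = (633)(69.6 − 20.7) = 30954 J; W(iii) = (183)(20.7 − 69.6) = -8949 J.
W_net = 30954 − 8949 = 22005 J (the clockwise enclosed area).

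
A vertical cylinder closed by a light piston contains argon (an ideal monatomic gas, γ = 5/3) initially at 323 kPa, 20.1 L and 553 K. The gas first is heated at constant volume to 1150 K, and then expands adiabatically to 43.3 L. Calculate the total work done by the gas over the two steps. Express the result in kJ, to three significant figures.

Step 1 (isochoric): W = 0 (constant volume).
After step 1: P = 671.7 kPa (V unchanged).
Step 2 (adiabatic): W = (P₁V₁ − P₂V₂)/(γ−1) = (13501 − 8094)/0.667 = 8110 J.
W_total = 0 + 8110 = 8110 J.

W_total ≈ 8.11 kJ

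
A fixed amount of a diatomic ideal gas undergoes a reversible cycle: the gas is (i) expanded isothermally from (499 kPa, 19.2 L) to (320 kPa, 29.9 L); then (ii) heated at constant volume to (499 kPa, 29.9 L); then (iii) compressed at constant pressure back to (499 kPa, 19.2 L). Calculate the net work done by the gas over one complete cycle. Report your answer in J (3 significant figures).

Leg (i): W = PᵢVᵢ ln(V_f/Vᵢ) = (9581) ln(29.9/19.2) = 4244 J.
Leg (ii): W = 0.
Leg (iii): W = PΔV = (499)(19.2 − 29.9) = -5339 J.
W_net = 4244 − 5339 = -1096 J.

W_net ≈ -1100 J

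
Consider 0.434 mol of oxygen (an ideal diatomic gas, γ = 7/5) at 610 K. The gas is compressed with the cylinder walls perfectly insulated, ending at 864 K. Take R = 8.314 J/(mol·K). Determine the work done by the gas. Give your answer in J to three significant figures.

W ≈ -2290 J

Adiabatic ⇒ Q = 0, so W_by = −ΔU = nCᵥ(T₁ − T₂).
Cᵥ = 5R/2 = 20.79 J/(mol·K).
W = (0.434)(20.79)(610 − 864) = -2291 J.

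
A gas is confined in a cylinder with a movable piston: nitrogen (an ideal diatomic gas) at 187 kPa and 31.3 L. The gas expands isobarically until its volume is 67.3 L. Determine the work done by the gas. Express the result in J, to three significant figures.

Isobaric: W = P ΔV.
W = (187 kPa)(67.3 − 31.3 L) = (187)(36) = 6732 J.

W ≈ 6730 J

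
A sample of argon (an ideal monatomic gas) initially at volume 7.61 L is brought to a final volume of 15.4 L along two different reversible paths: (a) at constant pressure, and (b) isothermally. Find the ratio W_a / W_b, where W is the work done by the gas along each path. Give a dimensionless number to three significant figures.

Path (a) isobaric: W = P₁(V₂ − V₁) → W_a/(P₁V₁) = 1.024.
Path (b) isothermal: W = P₁V₁ ln(V₂/V₁) → W_b/(P₁V₁) = 0.7049.
W_a / W_b = 1.024 / 0.7049 = 1.452.

W_a / W_b ≈ 1.45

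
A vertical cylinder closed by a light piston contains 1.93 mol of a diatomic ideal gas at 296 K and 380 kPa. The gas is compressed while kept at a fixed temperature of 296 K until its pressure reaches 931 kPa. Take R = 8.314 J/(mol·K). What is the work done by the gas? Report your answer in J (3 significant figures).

Isothermal process: W = nRT ln(V₂/V₁) = nRT ln(P₁/P₂).
W = (1.93)(8.314)(296) × ln(380/931)
  = 4750 × ln(0.4082) = 4750 × -0.8961
W_by_gas = -4256 J.

W ≈ -4260 J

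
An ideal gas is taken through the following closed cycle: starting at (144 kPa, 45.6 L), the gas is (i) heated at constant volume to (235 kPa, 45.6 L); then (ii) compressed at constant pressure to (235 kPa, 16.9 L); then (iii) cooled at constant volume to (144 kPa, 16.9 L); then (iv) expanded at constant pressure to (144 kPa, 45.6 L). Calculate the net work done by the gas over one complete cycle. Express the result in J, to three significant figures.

W_net ≈ -2610 J

Constant-volume legs do no work.
W(ii) = (235)(16.9 − 45.6) = -6745 J; W(iv) = (144)(45.6 − 16.9) = 4133 J.
W_net = -6745 + 4133 = -2612 J (the counter-clockwise enclosed area).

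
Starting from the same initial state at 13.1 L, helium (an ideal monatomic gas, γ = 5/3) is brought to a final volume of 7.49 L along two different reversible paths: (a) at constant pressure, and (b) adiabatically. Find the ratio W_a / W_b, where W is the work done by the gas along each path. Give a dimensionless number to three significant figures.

W_a / W_b ≈ 0.632

Path (a) isobaric: W = P₁(V₂ − V₁) → W_a/(P₁V₁) = -0.4282.
Path (b) adiabatic: W = P₁V₁(1 − (V₁/V₂)^(γ−1))/(γ−1) → W_b/(P₁V₁) = -0.6775.
W_a / W_b = -0.4282 / -0.6775 = 0.6321.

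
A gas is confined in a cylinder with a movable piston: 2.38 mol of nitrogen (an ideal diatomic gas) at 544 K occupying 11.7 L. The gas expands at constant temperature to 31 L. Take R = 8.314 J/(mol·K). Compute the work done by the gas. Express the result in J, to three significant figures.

W ≈ 10500 J

Isothermal: W = nRT ln(V₂/V₁).
W = (2.38)(8.314)(544) × ln(31/11.7)
  = 10764 × 0.9744
W_by_gas = 10489 J.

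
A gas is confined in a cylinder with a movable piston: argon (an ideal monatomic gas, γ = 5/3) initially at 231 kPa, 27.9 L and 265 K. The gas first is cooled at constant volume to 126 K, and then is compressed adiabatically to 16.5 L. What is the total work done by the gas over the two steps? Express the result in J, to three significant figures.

W_total ≈ -1930 J

Step 1 (isochoric): W = 0 (constant volume).
After step 1: P = 109.8 kPa (V unchanged).
Step 2 (adiabatic): W = (P₁V₁ − P₂V₂)/(γ−1) = (3064 − 4349)/0.667 = -1927 J.
W_total = 0 − 1927 = -1927 J.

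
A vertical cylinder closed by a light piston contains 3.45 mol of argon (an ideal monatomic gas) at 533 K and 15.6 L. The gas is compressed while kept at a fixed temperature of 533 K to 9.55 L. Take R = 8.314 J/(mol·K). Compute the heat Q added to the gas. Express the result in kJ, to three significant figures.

Isothermal ⇒ ΔU = 0, so Q = W = nRT ln(V₂/V₁).
Q = (3.45)(8.314)(533) ln(9.55/15.6) = 15288 × -0.4907 = -7502 J.

Q ≈ -7.50 kJ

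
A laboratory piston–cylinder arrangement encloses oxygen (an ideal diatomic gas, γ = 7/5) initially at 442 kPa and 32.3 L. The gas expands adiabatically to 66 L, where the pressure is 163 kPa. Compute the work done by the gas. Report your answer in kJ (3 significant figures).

Adiabatic: W = (P₁V₁ − P₂V₂)/(γ − 1) with γ = 7/5.
P₁V₁ = 14277 J, P₂V₂ = 10758 J.
W = (14277 − 10758) / 0.4 = 8796 J.

W ≈ 8.80 kJ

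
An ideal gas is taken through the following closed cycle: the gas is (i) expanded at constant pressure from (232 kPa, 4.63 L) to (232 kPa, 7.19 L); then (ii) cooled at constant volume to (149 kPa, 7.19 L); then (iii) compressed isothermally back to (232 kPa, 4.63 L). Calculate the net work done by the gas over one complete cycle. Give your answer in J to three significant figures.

W_net ≈ 122 J

Leg (i): W = PΔV = (232)(7.19 − 4.63) = 593.9 J.
Leg (ii): W = 0.
Leg (iii): W = PᵢVᵢ ln(V_f/Vᵢ) = (1071) ln(4.63/7.19) = -471.5 J.
W_net = 593.9 − 471.5 = 122.4 J.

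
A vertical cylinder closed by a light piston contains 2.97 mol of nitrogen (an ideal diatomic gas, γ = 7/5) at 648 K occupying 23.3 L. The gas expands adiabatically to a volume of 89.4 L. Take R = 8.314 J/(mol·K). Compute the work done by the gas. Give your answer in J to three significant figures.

Adiabatic: TV^(γ−1) = const with γ = 7/5.
T₂ = T₁ (V₁/V₂)^(γ−1) = 648 × (23.3/89.4)^0.4 = 648 × 0.584 = 378.4 K.
W_by = nCᵥ(T₁ − T₂) = (2.97)(20.79)(648 − 378.4) = 16641 J.

W ≈ 16600 J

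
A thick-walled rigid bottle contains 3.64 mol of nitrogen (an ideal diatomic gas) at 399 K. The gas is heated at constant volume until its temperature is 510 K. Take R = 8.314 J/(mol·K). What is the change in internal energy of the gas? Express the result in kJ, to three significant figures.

ΔU ≈ 8.40 kJ

Constant volume ⇒ W = 0, so Q = ΔU = nCᵥΔT with Cᵥ = 5R/2 = 20.79 J/(mol·K).
ΔU = (3.64)(20.79)(510 − 399) = 8398 J.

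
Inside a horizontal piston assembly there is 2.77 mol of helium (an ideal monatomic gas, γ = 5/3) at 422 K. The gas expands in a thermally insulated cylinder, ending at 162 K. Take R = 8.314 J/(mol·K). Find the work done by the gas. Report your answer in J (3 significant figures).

W ≈ 8980 J

Adiabatic ⇒ Q = 0, so W_by = −ΔU = nCᵥ(T₁ − T₂).
Cᵥ = 3R/2 = 12.47 J/(mol·K).
W = (2.77)(12.47)(422 − 162) = 8982 J.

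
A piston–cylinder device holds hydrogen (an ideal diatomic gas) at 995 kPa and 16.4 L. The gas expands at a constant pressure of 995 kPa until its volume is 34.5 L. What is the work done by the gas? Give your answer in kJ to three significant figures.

W ≈ 18.0 kJ

Isobaric: W = P ΔV.
W = (995 kPa)(34.5 − 16.4 L) = (995)(18.1) = 18010 J.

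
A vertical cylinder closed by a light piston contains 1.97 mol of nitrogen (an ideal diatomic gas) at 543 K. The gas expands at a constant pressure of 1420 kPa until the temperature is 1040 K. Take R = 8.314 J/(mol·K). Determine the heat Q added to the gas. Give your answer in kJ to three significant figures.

Q ≈ 28.5 kJ

Isobaric: W = nRΔT = (1.97)(8.314)(497) = 8140 J.
ΔU = nCᵥΔT with Cᵥ = 5R/2: ΔU = (1.97)(20.79)(497) = 20350 J.
Q = ΔU + W = 20350 + 8140 = 28491 J.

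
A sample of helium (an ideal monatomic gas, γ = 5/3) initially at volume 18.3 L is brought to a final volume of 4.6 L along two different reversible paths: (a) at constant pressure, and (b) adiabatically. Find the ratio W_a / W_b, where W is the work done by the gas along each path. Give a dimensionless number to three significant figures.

Path (a) isobaric: W = P₁(V₂ − V₁) → W_a/(P₁V₁) = -0.7486.
Path (b) adiabatic: W = P₁V₁(1 − (V₁/V₂)^(γ−1))/(γ−1) → W_b/(P₁V₁) = -2.266.
W_a / W_b = -0.7486 / -2.266 = 0.3304.

W_a / W_b ≈ 0.330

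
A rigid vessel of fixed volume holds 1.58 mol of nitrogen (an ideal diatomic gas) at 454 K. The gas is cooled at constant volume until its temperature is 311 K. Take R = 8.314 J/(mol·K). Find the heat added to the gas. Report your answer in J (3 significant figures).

Constant volume ⇒ W = 0, so Q = ΔU = nCᵥΔT with Cᵥ = 5R/2 = 20.79 J/(mol·K).
ΔU = (1.58)(20.79)(311 − 454) = -4696 J.

Q ≈ -4700 J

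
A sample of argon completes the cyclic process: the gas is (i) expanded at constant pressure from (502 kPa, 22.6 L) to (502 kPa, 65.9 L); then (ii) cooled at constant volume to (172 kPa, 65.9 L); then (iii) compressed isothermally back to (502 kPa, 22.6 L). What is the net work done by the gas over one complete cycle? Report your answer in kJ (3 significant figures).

W_net ≈ 9.61 kJ

Leg (i): W = PΔV = (502)(65.9 − 22.6) = 21737 J.
Leg (ii): W = 0.
Leg (iii): W = PᵢVᵢ ln(V_f/Vᵢ) = (11335) ln(22.6/65.9) = -12130 J.
W_net = 21737 − 12130 = 9606 J.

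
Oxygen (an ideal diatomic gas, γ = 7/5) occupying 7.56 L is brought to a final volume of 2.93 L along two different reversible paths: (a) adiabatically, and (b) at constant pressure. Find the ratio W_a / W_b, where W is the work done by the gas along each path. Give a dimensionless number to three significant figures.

W_a / W_b ≈ 1.88

Path (a) adiabatic: W = P₁V₁(1 − (V₁/V₂)^(γ−1))/(γ−1) → W_a/(P₁V₁) = -1.153.
Path (b) isobaric: W = P₁(V₂ − V₁) → W_b/(P₁V₁) = -0.6124.
W_a / W_b = -1.153 / -0.6124 = 1.882.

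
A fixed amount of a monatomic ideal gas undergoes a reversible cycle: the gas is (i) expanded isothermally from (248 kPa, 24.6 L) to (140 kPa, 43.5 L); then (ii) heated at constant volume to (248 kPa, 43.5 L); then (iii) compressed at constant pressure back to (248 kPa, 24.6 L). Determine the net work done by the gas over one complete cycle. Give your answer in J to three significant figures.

Leg (i): W = PᵢVᵢ ln(V_f/Vᵢ) = (6101) ln(43.5/24.6) = 3478 J.
Leg (ii): W = 0.
Leg (iii): W = PΔV = (248)(24.6 − 43.5) = -4687 J.
W_net = 3478 − 4687 = -1210 J.

W_net ≈ -1210 J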